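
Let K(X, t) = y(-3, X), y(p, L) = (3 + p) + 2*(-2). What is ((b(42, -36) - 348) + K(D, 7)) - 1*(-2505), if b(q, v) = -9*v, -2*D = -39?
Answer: 2477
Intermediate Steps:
D = 39/2 (D = -½*(-39) = 39/2 ≈ 19.500)
y(p, L) = -1 + p (y(p, L) = (3 + p) - 4 = -1 + p)
K(X, t) = -4 (K(X, t) = -1 - 3 = -4)
((b(42, -36) - 348) + K(D, 7)) - 1*(-2505) = ((-9*(-36) - 348) - 4) - 1*(-2505) = ((324 - 348) - 4) + 2505 = (-24 - 4) + 2505 = -28 + 2505 = 2477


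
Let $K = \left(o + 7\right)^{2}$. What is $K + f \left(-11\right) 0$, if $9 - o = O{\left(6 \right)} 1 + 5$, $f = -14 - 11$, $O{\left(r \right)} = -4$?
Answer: $225$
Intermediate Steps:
$f = -25$
$o = 8$ ($o = 9 - \left(\left(-4\right) 1 + 5\right) = 9 - \left(-4 + 5\right) = 9 - 1 = 8$)
$K = 225$ ($K = \left(8 + 7\right)^{2} = 15^{2} = 225$)
$K + f \left(-11\right) 0 = 225 + \left(-25\right) \left(-11\right) 0 = 225 + 275 \cdot 0 = 225 + 0 = 225$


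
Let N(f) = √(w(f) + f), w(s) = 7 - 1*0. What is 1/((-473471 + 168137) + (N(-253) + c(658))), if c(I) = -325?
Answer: -305659/93427424527 - I*√246/93427424527 ≈ -3.2716e-6 - 1.6788e-10*I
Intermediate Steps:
w(s) = 7 (w(s) = 7 + 0 = 7)
N(f) = √(7 + f)
1/((-473471 + 168137) + (N(-253) + c(658))) = 1/((-473471 + 168137) + (√(7 - 253) - 325)) = 1/(-305334 + (√(-246) - 325)) = 1/(-305334 + (I*√246 - 325)) = 1/(-305334 + (-325 + I*√246)) = 1/(-305659 + I*√246)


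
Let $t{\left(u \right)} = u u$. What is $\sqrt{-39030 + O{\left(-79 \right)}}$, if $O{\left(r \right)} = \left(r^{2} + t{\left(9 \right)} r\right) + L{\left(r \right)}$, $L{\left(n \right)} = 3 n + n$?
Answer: $4 i \sqrt{2469} \approx 198.76 i$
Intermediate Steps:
$t{\left(u \right)} = u^{2}$
$L{\left(n \right)} = 4 n$
$O{\left(r \right)} = r^{2} + 85 r$ ($O{\left(r \right)} = \left(r^{2} + 9^{2} r\right) + 4 r = \left(r^{2} + 81 r\right) + 4 r = r^{2} + 85 r$)
$\sqrt{-39030 + O{\left(-79 \right)}} = \sqrt{-39030 - 79 \left(85 - 79\right)} = \sqrt{-39030 - 474} = \sqrt{-39504} = 4 i \sqrt{2469}$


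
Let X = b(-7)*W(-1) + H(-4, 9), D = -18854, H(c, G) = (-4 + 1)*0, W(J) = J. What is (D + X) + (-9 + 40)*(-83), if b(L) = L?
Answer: -21420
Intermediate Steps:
H(c, G) = 0 (H(c, G) = -3*0 = 0)
X = 7 (X = -7*(-1) + 0 = 7 + 0 = 7)
(D + X) + (-9 + 40)*(-83) = (-18854 + 7) + (-9 + 40)*(-83) = -18847 + 31*(-83) = -18847 - 2573 = -21420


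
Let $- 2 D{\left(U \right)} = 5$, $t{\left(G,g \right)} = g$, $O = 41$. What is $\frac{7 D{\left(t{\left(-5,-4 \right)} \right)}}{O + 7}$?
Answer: $- \frac{35}{96} \approx -0.36458$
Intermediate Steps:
$D{\left(U \right)} = - \frac{5}{2}$ ($D{\left(U \right)} = \left(- \frac{1}{2}\right) 5 = - \frac{5}{2}$)
$\frac{7 D{\left(t{\left(-5,-4 \right)} \right)}}{O + 7} = \frac{7 \left(- \frac{5}{2}\right)}{41 + 7} = - \frac{35}{2 \cdot 48} = \left(- \frac{35}{2}\right) \frac{1}{48} = - \frac{35}{96}$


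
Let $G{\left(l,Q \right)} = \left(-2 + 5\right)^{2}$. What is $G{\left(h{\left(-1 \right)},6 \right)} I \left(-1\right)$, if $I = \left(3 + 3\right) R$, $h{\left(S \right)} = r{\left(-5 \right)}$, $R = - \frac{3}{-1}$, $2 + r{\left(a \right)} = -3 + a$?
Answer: $-162$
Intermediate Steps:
$r{\left(a \right)} = -5 + a$ ($r{\left(a \right)} = -2 + \left(-3 + a\right) = -5 + a$)
$R = 3$ ($R = \left(-3\right) \left(-1\right) = 3$)
$h{\left(S \right)} = -10$ ($h{\left(S \right)} = -5 - 5 = -10$)
$G{\left(l,Q \right)} = 9$ ($G{\left(l,Q \right)} = 3^{2} = 9$)
$I = 18$ ($I = \left(3 + 3\right) 3 = 6 \cdot 3 = 18$)
$G{\left(h{\left(-1 \right)},6 \right)} I \left(-1\right) = 9 \cdot 18 \left(-1\right) = 162 \left(-1\right) = -162$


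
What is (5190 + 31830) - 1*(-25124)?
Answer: 62144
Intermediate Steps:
(5190 + 31830) - 1*(-25124) = 37020 + 25124 = 62144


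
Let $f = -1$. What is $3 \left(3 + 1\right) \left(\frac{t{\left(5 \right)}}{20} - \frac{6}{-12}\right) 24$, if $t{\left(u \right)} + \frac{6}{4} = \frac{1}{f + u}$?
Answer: $126$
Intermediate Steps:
$t{\left(u \right)} = - \frac{3}{2} + \frac{1}{-1 + u}$
$3 \left(3 + 1\right) \left(\frac{t{\left(5 \right)}}{20} - \frac{6}{-12}\right) 24 = 3 \left(3 + 1\right) \left(\frac{\frac{1}{2} \frac{1}{-1 + 5} \left(5 - 15\right)}{20} - \frac{6}{-12}\right) 24 = 3 \cdot 4 \left(\frac{5 - 15}{2 \cdot 4} \cdot \frac{1}{20} - - \frac{1}{2}\right) 24 = 12 \left(\frac{1}{2} \cdot \frac{1}{4} \left(-10\right) \frac{1}{20} + \frac{1}{2}\right) 24 = 12 \left(\left(- \frac{5}{4}\right) \frac{1}{20} + \frac{1}{2}\right) 24 = 12 \left(- \frac{1}{16} + \frac{1}{2}\right) 24 = 12 \cdot \frac{7}{16} \cdot 24 = \frac{21}{4} \cdot 24 = 126$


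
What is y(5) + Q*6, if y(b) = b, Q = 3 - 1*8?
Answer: -25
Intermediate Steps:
Q = -5 (Q = 3 - 8 = -5)
y(5) + Q*6 = 5 - 5*6 = 5 - 30 = -25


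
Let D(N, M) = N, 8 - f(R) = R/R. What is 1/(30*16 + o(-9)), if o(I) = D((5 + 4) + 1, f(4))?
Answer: 1/490 ≈ 0.0020408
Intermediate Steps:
f(R) = 7 (f(R) = 8 - R/R = 8 - 1*1 = 8 - 1 = 7)
o(I) = 10 (o(I) = (5 + 4) + 1 = 9 + 1 = 10)
1/(30*16 + o(-9)) = 1/(30*16 + 10) = 1/(480 + 10) = 1/490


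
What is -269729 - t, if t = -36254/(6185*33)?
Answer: -55053001291/204105 ≈ -2.6973e+5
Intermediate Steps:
t = -36254/204105 ≈ -0.17762
-269729 - t = -269729 - 1*(-36254/204105) = -269729 + 36254/204105 = -55053001291/204105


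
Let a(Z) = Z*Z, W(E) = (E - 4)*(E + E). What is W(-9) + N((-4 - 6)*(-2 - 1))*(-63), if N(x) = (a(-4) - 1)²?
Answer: -13941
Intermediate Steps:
W(E) = 2*E*(-4 + E) (W(E) = (-4 + E)*(2*E) = 2*E*(-4 + E))
a(Z) = Z²
N(x) = 225 (N(x) = ((-4)² - 1)² = (16 - 1)² = 15² = 225)
W(-9) + N((-4 - 6)*(-2 - 1))*(-63) = 2*(-9)*(-4 - 9) + 225*(-63) = 2*(-9)*(-13) - 14175 = 234 - 14175 = -13941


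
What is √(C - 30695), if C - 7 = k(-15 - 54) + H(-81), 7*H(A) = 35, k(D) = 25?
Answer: I*√30658 ≈ 175.09*I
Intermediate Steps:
H(A) = 5 (H(A) = (⅐)*35 = 5)
C = 37 (C = 7 + (25 + 5) = 7 + 30 = 37)
√(C - 30695) = √(37 - 30695) = √(-30658) = I*√30658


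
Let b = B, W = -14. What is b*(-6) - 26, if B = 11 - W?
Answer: -176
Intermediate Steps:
B = 25 (B = 11 - 1*(-14) = 11 + 14 = 25)
b = 25
b*(-6) - 26 = 25*(-6) - 26 = -150 - 26 = -176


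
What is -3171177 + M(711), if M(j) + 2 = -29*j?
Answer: -3191798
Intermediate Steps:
M(j) = -2 - 29*j
-3171177 + M(711) = -3171177 + (-2 - 29*711) = -3171177 + (-2 - 20619) = -3171177 - 20621 = -3191798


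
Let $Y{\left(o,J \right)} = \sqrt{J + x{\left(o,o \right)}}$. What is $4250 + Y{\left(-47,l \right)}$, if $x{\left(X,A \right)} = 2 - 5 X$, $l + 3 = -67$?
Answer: $4250 + \sqrt{167} \approx 4262.9$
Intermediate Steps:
$l = -70$ ($l = -3 - 67 = -70$)
$Y{\left(o,J \right)} = \sqrt{2 + J - 5 o}$ ($Y{\left(o,J \right)} = \sqrt{J - \left(-2 + 5 o\right)} = \sqrt{2 + J - 5 o}$)
$4250 + Y{\left(-47,l \right)} = 4250 + \sqrt{2 - 70 - -235} = 4250 + \sqrt{2 - 70 + 235} = 4250 + \sqrt{167}$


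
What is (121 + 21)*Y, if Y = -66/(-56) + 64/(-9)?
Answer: -106145/126 ≈ -842.42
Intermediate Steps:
Y = -1495/252 (Y = -66*(-1/56) + 64*(-⅑) = 33/28 - 64/9 = -1495/252 ≈ -5.9325)
(121 + 21)*Y = (121 + 21)*(-1495/252) = 142*(-1495/252) = -106145/126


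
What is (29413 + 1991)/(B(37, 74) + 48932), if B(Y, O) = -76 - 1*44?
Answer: 7851/12203 ≈ 0.64337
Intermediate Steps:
B(Y, O) = -120 (B(Y, O) = -76 - 44 = -120)
(29413 + 1991)/(B(37, 74) + 48932) = (29413 + 1991)/(-120 + 48932) = 31404/48812 = 31404*(1/48812) = 7851/12203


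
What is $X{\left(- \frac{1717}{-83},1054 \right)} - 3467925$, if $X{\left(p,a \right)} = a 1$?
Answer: $-3466871$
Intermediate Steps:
$X{\left(p,a \right)} = a$
$X{\left(- \frac{1717}{-83},1054 \right)} - 3467925 = 1054 - 3467925 = -3466871$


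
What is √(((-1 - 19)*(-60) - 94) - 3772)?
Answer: I*√2666 ≈ 51.633*I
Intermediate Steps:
√(((-1 - 19)*(-60) - 94) - 3772) = √((-20*(-60) - 94) - 3772) = √((1200 - 94) - 3772) = √(1106 - 3772) = √(-2666) = I*√2666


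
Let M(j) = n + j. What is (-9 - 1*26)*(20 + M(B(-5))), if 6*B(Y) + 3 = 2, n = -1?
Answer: -3955/6 ≈ -659.17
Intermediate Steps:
B(Y) = -⅙ (B(Y) = -½ + (⅙)*2 = -½ + ⅓ = -⅙)
M(j) = -1 + j
(-9 - 1*26)*(20 + M(B(-5))) = (-9 - 1*26)*(20 + (-1 - ⅙)) = (-9 - 26)*(20 - 7/6) = -35*113/6 = -3955/6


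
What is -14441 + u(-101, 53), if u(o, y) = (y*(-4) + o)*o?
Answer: 17172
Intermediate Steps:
u(o, y) = o*(o - 4*y) (u(o, y) = (-4*y + o)*o = (o - 4*y)*o = o*(o - 4*y))
-14441 + u(-101, 53) = -14441 - 101*(-101 - 4*53) = -14441 - 101*(-101 - 212) = -14441 - 101*(-313) = -14441 + 31613 = 17172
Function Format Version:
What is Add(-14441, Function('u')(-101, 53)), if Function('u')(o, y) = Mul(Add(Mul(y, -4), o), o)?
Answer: 17172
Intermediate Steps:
Function('u')(o, y) = Mul(o, Add(o, Mul(-4, y))) (Function('u')(o, y) = Mul(Add(Mul(-4, y), o), o) = Mul(Add(o, Mul(-4, y)), o) = Mul(o, Add(o, Mul(-4, y))))
Add(-14441, Function('u')(-101, 53)) = Add(-14441, Mul(-101, Add(-101, Mul(-4, 53)))) = Add(-14441, Mul(-101, Add(-101, -212))) = Add(-14441, Mul(-101, -313)) = Add(-14441, 31613) = 17172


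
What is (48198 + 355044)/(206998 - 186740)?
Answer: 28803/1447 ≈ 19.905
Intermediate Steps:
(48198 + 355044)/(206998 - 186740) = 403242/20258 = 403242*(1/20258) = 28803/1447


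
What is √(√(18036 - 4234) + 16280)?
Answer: √(16280 + √13802) ≈ 128.05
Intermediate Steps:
√(√(18036 - 4234) + 16280) = √(√13802 + 16280) = √(16280 + √13802)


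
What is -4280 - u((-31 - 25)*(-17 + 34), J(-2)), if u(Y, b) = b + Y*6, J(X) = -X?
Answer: 1430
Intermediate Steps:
u(Y, b) = b + 6*Y
-4280 - u((-31 - 25)*(-17 + 34), J(-2)) = -4280 - (-1*(-2) + 6*((-31 - 25)*(-17 + 34))) = -4280 - (2 + 6*(-56*17)) = -4280 - (2 + 6*(-952)) = -4280 - (2 - 5712) = -4280 - 1*(-5710) = -4280 + 5710 = 1430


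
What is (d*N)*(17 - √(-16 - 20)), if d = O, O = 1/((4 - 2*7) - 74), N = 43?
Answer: -731/84 + 43*I/14 ≈ -8.7024 + 3.0714*I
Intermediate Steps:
O = -1/84 (O = 1/((4 - 14) - 74) = 1/(-10 - 74) = 1/(-84) = -1/84 ≈ -0.011905)
d = -1/84 ≈ -0.011905
(d*N)*(17 - √(-16 - 20)) = (-1/84*43)*(17 - √(-16 - 20)) = -43*(17 - √(-36))/84 = -43*(17 - 6*I)/84 = -731/84 + 43*I/14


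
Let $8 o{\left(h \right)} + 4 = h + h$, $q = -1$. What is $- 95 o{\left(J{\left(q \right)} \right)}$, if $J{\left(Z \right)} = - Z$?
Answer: $\frac{95}{4} \approx 23.75$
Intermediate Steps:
$o{\left(h \right)} = - \frac{1}{2} + \frac{h}{4}$ ($o{\left(h \right)} = - \frac{1}{2} + \frac{h + h}{8} = - \frac{1}{2} + \frac{2 h}{8} = - \frac{1}{2} + \frac{h}{4}$)
$- 95 o{\left(J{\left(q \right)} \right)} = - 95 \left(- \frac{1}{2} + \frac{\left(-1\right) \left(-1\right)}{4}\right) = - 95 \left(- \frac{1}{2} + \frac{1}{4} \cdot 1\right) = - 95 \left(- \frac{1}{2} + \frac{1}{4}\right) = \left(-95\right) \left(- \frac{1}{4}\right) = \frac{95}{4}$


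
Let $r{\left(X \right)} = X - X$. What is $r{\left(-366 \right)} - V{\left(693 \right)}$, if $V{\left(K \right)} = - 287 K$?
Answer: $198891$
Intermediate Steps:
$r{\left(X \right)} = 0$
$r{\left(-366 \right)} - V{\left(693 \right)} = 0 - \left(-287\right) 693 = 0 - -198891 = 0 + 198891 = 198891$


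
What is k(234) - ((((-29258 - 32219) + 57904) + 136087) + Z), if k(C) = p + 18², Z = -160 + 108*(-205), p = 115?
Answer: -109775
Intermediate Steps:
Z = -22300 (Z = -160 - 22140 = -22300)
k(C) = 439 (k(C) = 115 + 18² = 115 + 324 = 439)
k(234) - ((((-29258 - 32219) + 57904) + 136087) + Z) = 439 - ((((-29258 - 32219) + 57904) + 136087) - 22300) = 439 - (((-61477 + 57904) + 136087) - 22300) = 439 - ((-3573 + 136087) - 22300) = 439 - (132514 - 22300) = 439 - 1*110214 = 439 - 110214 = -109775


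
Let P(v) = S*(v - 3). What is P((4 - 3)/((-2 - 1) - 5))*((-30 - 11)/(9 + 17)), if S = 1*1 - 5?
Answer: -1025/52 ≈ -19.712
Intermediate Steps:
S = -4 (S = 1 - 5 = -4)
P(v) = 12 - 4*v (P(v) = -4*(v - 3) = -4*(-3 + v) = 12 - 4*v)
P((4 - 3)/((-2 - 1) - 5))*((-30 - 11)/(9 + 17)) = (12 - 4*(4 - 3)/((-2 - 1) - 5))*((-30 - 11)/(9 + 17)) = (12 - 4/(-3 - 5))*(-41/26) = (12 - 4/(-8))*(-41*1/26) = (12 - 4*(-1)/8)*(-41/26) = (12 - 4*(-⅛))*(-41/26) = (12 + ½)*(-41/26) = (25/2)*(-41/26) = -1025/52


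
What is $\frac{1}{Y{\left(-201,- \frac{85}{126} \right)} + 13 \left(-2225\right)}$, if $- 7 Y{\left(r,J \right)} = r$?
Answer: $- \frac{7}{202274} \approx -3.4607 \cdot 10^{-5}$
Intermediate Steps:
$Y{\left(r,J \right)} = - \frac{r}{7}$
$\frac{1}{Y{\left(-201,- \frac{85}{126} \right)} + 13 \left(-2225\right)} = \frac{1}{\left(- \frac{1}{7}\right) \left(-201\right) + 13 \left(-2225\right)} = \frac{1}{\frac{201}{7} - 28925} = \frac{1}{- \frac{202274}{7}} = - \frac{7}{202274}$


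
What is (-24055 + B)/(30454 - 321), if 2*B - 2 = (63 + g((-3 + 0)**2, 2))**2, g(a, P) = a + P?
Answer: -21316/30133 ≈ -0.70740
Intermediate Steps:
g(a, P) = P + a
B = 2739 (B = 1 + (63 + (2 + (-3 + 0)**2))**2/2 = 1 + (63 + (2 + (-3)**2))**2/2 = 1 + (63 + (2 + 9))**2/2 = 1 + (63 + 11)**2/2 = 1 + (1/2)*74**2 = 1 + (1/2)*5476 = 1 + 2738 = 2739)
(-24055 + B)/(30454 - 321) = (-24055 + 2739)/(30454 - 321) = -21316/30133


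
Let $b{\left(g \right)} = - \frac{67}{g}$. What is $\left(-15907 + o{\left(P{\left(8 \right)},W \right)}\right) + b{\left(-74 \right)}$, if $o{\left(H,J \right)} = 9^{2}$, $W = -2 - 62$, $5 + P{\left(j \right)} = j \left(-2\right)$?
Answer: $- \frac{1171057}{74} \approx -15825.0$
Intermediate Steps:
$P{\left(j \right)} = -5 - 2 j$ ($P{\left(j \right)} = -5 + j \left(-2\right) = -5 - 2 j$)
$W = -64$
$o{\left(H,J \right)} = 81$
$\left(-15907 + o{\left(P{\left(8 \right)},W \right)}\right) + b{\left(-74 \right)} = \left(-15907 + 81\right) - \frac{67}{-74} = -15826 - - \frac{67}{74} = -15826 + \frac{67}{74} = - \frac{1171057}{74}$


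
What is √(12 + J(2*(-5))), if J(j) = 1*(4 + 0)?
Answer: 4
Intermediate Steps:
J(j) = 4 (J(j) = 1*4 = 4)
√(12 + J(2*(-5))) = √(12 + 4) = √16 = 4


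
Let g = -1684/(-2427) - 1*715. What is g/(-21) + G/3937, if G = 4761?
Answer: 7067919764/200657079 ≈ 35.224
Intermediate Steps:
g = -1733621/2427 (g = -1684*(-1/2427) - 715 = 1684/2427 - 715 = -1733621/2427 ≈ -714.31)
g/(-21) + G/3937 = -1733621/2427/(-21) + 4761/3937 = -1733621/2427*(-1/21) + 4761*(1/3937) = 1733621/50967 + 4761/3937 = 7067919764/200657079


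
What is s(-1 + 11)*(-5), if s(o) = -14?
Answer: 70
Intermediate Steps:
s(-1 + 11)*(-5) = -14*(-5) = 70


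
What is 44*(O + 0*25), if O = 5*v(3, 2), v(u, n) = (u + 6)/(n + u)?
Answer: 396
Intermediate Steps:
v(u, n) = (6 + u)/(n + u)
O = 9 (O = 5*((6 + 3)/(2 + 3)) = 5*(9/5) = 9)
44*(O + 0*25) = 44*(9 + 0*25) = 44*(9 + 0) = 44*9 = 396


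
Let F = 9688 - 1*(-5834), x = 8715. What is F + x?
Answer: 24237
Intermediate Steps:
F = 15522 (F = 9688 + 5834 = 15522)
F + x = 15522 + 8715 = 24237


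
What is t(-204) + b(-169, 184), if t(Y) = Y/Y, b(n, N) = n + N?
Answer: 16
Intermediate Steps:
b(n, N) = N + n
t(Y) = 1
t(-204) + b(-169, 184) = 1 + (184 - 169) = 1 + 15 = 16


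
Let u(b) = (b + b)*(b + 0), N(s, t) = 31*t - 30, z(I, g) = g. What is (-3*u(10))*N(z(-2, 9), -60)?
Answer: 1134000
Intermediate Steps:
N(s, t) = -30 + 31*t
u(b) = 2*b² (u(b) = (2*b)*b = 2*b²)
(-3*u(10))*N(z(-2, 9), -60) = (-6*10²)*(-30 + 31*(-60)) = (-6*100)*(-30 - 1860) = -3*200*(-1890) = -600*(-1890) = 1134000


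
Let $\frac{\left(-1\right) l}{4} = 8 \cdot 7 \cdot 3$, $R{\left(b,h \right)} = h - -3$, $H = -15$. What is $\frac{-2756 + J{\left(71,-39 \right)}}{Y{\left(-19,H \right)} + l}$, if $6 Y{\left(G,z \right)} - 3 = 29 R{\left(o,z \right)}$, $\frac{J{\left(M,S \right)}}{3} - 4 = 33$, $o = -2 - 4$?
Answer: $\frac{5290}{1459} \approx 3.6258$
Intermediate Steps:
$o = -6$ ($o = -2 - 4 = -6$)
$J{\left(M,S \right)} = 111$ ($J{\left(M,S \right)} = 12 + 3 \cdot 33 = 12 + 99 = 111$)
$R{\left(b,h \right)} = 3 + h$ ($R{\left(b,h \right)} = h + 3 = 3 + h$)
$l = -672$ ($l = - 4 \cdot 8 \cdot 7 \cdot 3 = - 4 \cdot 56 \cdot 3 = \left(-4\right) 168 = -672$)
$Y{\left(G,z \right)} = 15 + \frac{29 z}{6}$ ($Y{\left(G,z \right)} = \frac{1}{2} + \frac{29 \left(3 + z\right)}{6} = \frac{1}{2} + \frac{87 + 29 z}{6} = \frac{1}{2} + \left(\frac{29}{2} + \frac{29 z}{6}\right) = 15 + \frac{29 z}{6}$)
$\frac{-2756 + J{\left(71,-39 \right)}}{Y{\left(-19,H \right)} + l} = \frac{-2756 + 111}{\left(15 + \frac{29}{6} \left(-15\right)\right) - 672} = - \frac{2645}{\left(15 - \frac{145}{2}\right) - 672} = - \frac{2645}{- \frac{115}{2} - 672} = - \frac{2645}{- \frac{1459}{2}} = \left(-2645\right) \left(- \frac{2}{1459}\right) = \frac{5290}{1459}$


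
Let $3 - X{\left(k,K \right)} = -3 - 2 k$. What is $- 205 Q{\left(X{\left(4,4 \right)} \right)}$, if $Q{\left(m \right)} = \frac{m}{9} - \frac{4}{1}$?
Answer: $\frac{4510}{9} \approx 501.11$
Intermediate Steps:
$X{\left(k,K \right)} = 6 + 2 k$ ($X{\left(k,K \right)} = 3 - \left(-3 - 2 k\right) = 3 + \left(3 + 2 k\right) = 6 + 2 k$)
$Q{\left(m \right)} = -4 + \frac{m}{9}$ ($Q{\left(m \right)} = m \frac{1}{9} - 4 = \frac{m}{9} - 4 = -4 + \frac{m}{9}$)
$- 205 Q{\left(X{\left(4,4 \right)} \right)} = - 205 \left(-4 + \frac{6 + 2 \cdot 4}{9}\right) = - 205 \left(-4 + \frac{6 + 8}{9}\right) = - 205 \left(-4 + \frac{1}{9} \cdot 14\right) = - 205 \left(-4 + \frac{14}{9}\right) = \left(-205\right) \left(- \frac{22}{9}\right) = \frac{4510}{9}$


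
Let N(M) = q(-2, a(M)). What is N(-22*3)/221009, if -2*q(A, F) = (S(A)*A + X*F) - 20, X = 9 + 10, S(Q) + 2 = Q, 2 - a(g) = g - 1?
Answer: -1299/442018 ≈ -0.0029388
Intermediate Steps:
a(g) = 3 - g (a(g) = 2 - (g - 1) = 2 - (-1 + g) = 2 + (1 - g) = 3 - g)
S(Q) = -2 + Q
X = 19
q(A, F) = 10 - 19*F/2 - A*(-2 + A)/2 (q(A, F) = -(((-2 + A)*A + 19*F) - 20)/2 = -((A*(-2 + A) + 19*F) - 20)/2 = -((19*F + A*(-2 + A)) - 20)/2 = -(-20 + 19*F + A*(-2 + A))/2 = 10 - 19*F/2 - A*(-2 + A)/2)
N(M) = -45/2 + 19*M/2 (N(M) = 10 - 19*(3 - M)/2 - ½*(-2)*(-2 - 2) = 10 + (-57/2 + 19*M/2) - ½*(-2)*(-4) = 10 + (-57/2 + 19*M/2) - 4 = -45/2 + 19*M/2)
N(-22*3)/221009 = (-45/2 + 19*(-22*3)/2)/221009 = (-45/2 + (19/2)*(-66))*(1/221009) = (-45/2 - 627)*(1/221009) = -1299/2*1/221009 = -1299/442018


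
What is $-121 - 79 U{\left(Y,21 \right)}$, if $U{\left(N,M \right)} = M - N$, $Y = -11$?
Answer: $-2649$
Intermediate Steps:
$-121 - 79 U{\left(Y,21 \right)} = -121 - 79 \left(21 - -11\right) = -121 - 79 \left(21 + 11\right) = -121 - 2528 = -2649$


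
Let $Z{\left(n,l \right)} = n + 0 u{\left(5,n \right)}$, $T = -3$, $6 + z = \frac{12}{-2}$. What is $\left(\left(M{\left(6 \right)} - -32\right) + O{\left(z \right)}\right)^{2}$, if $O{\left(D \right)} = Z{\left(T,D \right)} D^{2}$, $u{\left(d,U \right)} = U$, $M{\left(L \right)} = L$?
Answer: $155236$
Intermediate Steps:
$z = -12$ ($z = -6 + \frac{12}{-2} = -6 + 12 \left(- \frac{1}{2}\right) = -6 - 6 = -12$)
$Z{\left(n,l \right)} = n$ ($Z{\left(n,l \right)} = n + 0 n = n + 0 = n$)
$O{\left(D \right)} = - 3 D^{2}$
$\left(\left(M{\left(6 \right)} - -32\right) + O{\left(z \right)}\right)^{2} = \left(\left(6 - -32\right) - 3 \left(-12\right)^{2}\right)^{2} = \left(\left(6 + 32\right) - 432\right)^{2} = \left(38 - 432\right)^{2} = \left(-394\right)^{2} = 155236$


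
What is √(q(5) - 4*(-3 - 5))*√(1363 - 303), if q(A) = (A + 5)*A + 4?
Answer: 2*√22790 ≈ 301.93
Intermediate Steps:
q(A) = 4 + A*(5 + A) (q(A) = (5 + A)*A + 4 = A*(5 + A) + 4 = 4 + A*(5 + A))
√(q(5) - 4*(-3 - 5))*√(1363 - 303) = √((4 + 5² + 5*5) - 4*(-3 - 5))*√(1363 - 303) = √((4 + 25 + 25) - 4*(-8))*√1060 = √(54 + 32)*(2*√265) = √86*(2*√265) = 2*√22790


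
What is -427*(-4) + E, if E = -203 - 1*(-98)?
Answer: 1603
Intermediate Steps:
E = -105 (E = -203 + 98 = -105)
-427*(-4) + E = -427*(-4) - 105 = 1708 - 105 = 1603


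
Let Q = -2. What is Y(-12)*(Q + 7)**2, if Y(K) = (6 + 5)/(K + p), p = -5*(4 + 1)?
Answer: -275/37 ≈ -7.4324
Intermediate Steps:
p = -25 (p = -5*5 = -25)
Y(K) = 11/(-25 + K) (Y(K) = (6 + 5)/(K - 25) = 11/(-25 + K))
Y(-12)*(Q + 7)**2 = (11/(-25 - 12))*(-2 + 7)**2 = (11/(-37))*5**2 = (11*(-1/37))*25 = -11/37*25 = -275/37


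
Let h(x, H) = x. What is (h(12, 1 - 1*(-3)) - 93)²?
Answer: 6561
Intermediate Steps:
(h(12, 1 - 1*(-3)) - 93)² = (12 - 93)² = (-81)² = 6561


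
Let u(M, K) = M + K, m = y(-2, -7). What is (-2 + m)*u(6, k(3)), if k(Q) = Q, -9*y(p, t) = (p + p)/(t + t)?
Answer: -128/7 ≈ -18.286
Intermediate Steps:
y(p, t) = -p/(9*t) (y(p, t) = -(p + p)/(9*(t + t)) = -2*p/(9*(2*t)) = -2*p*1/(2*t)/9 = -p/(9*t))
m = -2/63 (m = -⅑*(-2)/(-7) = -⅑*(-2)*(-⅐) = -2/63 ≈ -0.031746)
u(M, K) = K + M
(-2 + m)*u(6, k(3)) = (-2 - 2/63)*(3 + 6) = -128/63*9 = -128/7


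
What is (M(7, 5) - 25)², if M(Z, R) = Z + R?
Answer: 169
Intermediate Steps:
M(Z, R) = R + Z
(M(7, 5) - 25)² = ((5 + 7) - 25)² = (12 - 25)² = (-13)² = 169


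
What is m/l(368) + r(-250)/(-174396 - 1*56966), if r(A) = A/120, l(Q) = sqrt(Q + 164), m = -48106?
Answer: 25/2776344 - 24053*sqrt(133)/133 ≈ -2085.7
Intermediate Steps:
l(Q) = sqrt(164 + Q)
r(A) = A/120 (r(A) = A*(1/120) = A/120)
m/l(368) + r(-250)/(-174396 - 1*56966) = -48106/sqrt(164 + 368) + ((1/120)*(-250))/(-174396 - 1*56966) = -48106*sqrt(133)/266 - 25/(12*(-174396 - 56966)) = -48106*sqrt(133)/266 - 25/12/(-231362) = -24053*sqrt(133)/133 - 25/12*(-1/231362) = -24053*sqrt(133)/133 + 25/2776344 = 25/2776344 - 24053*sqrt(133)/133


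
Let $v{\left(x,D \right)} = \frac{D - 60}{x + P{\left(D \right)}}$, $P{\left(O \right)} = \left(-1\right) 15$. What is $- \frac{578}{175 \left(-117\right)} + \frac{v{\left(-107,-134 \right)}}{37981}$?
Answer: $\frac{1341120173}{47437319475} \approx 0.028271$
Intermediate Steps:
$P{\left(O \right)} = -15$
$v{\left(x,D \right)} = \frac{-60 + D}{-15 + x}$ ($v{\left(x,D \right)} = \frac{D - 60}{x - 15} = \frac{-60 + D}{-15 + x}$)
$- \frac{578}{175 \left(-117\right)} + \frac{v{\left(-107,-134 \right)}}{37981} = - \frac{578}{175 \left(-117\right)} + \frac{\frac{1}{-15 - 107} \left(-60 - 134\right)}{37981} = - \frac{578}{-20475} + \frac{1}{-122} \left(-194\right) \frac{1}{37981} = \left(-578\right) \left(- \frac{1}{20475}\right) + \left(- \frac{1}{122}\right) \left(-194\right) \frac{1}{37981} = \frac{578}{20475} + \frac{97}{61} \cdot \frac{1}{37981} = \frac{578}{20475} + \frac{97}{2316841} = \frac{1341120173}{47437319475}$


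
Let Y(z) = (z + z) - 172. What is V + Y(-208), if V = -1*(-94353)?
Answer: 93765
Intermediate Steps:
Y(z) = -172 + 2*z (Y(z) = 2*z - 172 = -172 + 2*z)
V = 94353
V + Y(-208) = 94353 + (-172 + 2*(-208)) = 94353 + (-172 - 416) = 94353 - 588 = 93765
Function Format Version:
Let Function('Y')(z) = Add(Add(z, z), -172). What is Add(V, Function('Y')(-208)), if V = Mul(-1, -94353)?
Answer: 93765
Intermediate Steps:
Function('Y')(z) = Add(-172, Mul(2, z)) (Function('Y')(z) = Add(Mul(2, z), -172) = Add(-172, Mul(2, z)))
V = 94353
Add(V, Function('Y')(-208)) = Add(94353, Add(-172, Mul(2, -208))) = Add(94353, Add(-172, -416)) = Add(94353, -588) = 93765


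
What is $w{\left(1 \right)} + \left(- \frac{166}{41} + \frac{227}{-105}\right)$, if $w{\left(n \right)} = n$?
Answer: $- \frac{22432}{4305} \approx -5.2107$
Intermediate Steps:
$w{\left(1 \right)} + \left(- \frac{166}{41} + \frac{227}{-105}\right) = 1 + \left(- \frac{166}{41} + \frac{227}{-105}\right) = 1 + \left(\left(-166\right) \frac{1}{41} + 227 \left(- \frac{1}{105}\right)\right) = 1 - \frac{26737}{4305} = - \frac{22432}{4305}$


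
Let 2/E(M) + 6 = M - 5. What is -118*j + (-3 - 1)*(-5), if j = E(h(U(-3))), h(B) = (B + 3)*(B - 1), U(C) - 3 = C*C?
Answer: 1422/77 ≈ 18.468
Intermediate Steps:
U(C) = 3 + C² (U(C) = 3 + C*C = 3 + C²)
h(B) = (-1 + B)*(3 + B) (h(B) = (3 + B)*(-1 + B) = (-1 + B)*(3 + B))
E(M) = 2/(-11 + M) (E(M) = 2/(-6 + (M - 5)) = 2/(-6 + (-5 + M)) = 2/(-11 + M))
j = 1/77 (j = 2/(-11 + (-3 + (3 + (-3)²)² + 2*(3 + (-3)²))) = 2/(-11 + (-3 + (3 + 9)² + 2*(3 + 9))) = 2/(-11 + (-3 + 12² + 2*12)) = 2/(-11 + (-3 + 144 + 24)) = 2/(-11 + 165) = 2/154 = 2*(1/154) = 1/77 ≈ 0.012987)
-118*j + (-3 - 1)*(-5) = -118*1/77 + (-3 - 1)*(-5) = -118/77 - 4*(-5) = -118/77 + 20 = 1422/77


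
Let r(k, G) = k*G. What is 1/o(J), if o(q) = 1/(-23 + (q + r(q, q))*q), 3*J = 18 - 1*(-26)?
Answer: 90371/27 ≈ 3347.1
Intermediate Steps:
J = 44/3 (J = (18 - 1*(-26))/3 = (18 + 26)/3 = (1/3)*44 = 44/3 ≈ 14.667)
r(k, G) = G*k
o(q) = 1/(-23 + q*(q + q**2)) (o(q) = 1/(-23 + (q + q*q)*q) = 1/(-23 + (q + q**2)*q) = 1/(-23 + q*(q + q**2)))
1/o(J) = 1/(1/(-23 + (44/3)**2 + (44/3)**3)) = 1/(1/(-23 + 1936/9 + 85184/27)) = 1/(1/(90371/27)) = 1/(27/90371) = 90371/27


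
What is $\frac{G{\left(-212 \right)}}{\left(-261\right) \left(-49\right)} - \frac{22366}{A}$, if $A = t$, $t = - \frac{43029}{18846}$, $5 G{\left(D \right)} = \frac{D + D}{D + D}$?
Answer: $\frac{427832281223}{43674435} \approx 9795.9$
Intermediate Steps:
$G{\left(D \right)} = \frac{1}{5}$ ($G{\left(D \right)} = \frac{\left(D + D\right) \frac{1}{D + D}}{5} = \frac{2 D \frac{1}{2 D}}{5} = \frac{1}{5} \cdot 1 = \frac{1}{5}$)
$t = - \frac{4781}{2094}$ ($t = \left(-43029\right) \frac{1}{18846} = - \frac{4781}{2094} \approx -2.2832$)
$A = - \frac{4781}{2094} \approx -2.2832$
$\frac{G{\left(-212 \right)}}{\left(-261\right) \left(-49\right)} - \frac{22366}{A} = \frac{1}{5 \left(\left(-261\right) \left(-49\right)\right)} - \frac{22366}{- \frac{4781}{2094}} = \frac{1}{5 \cdot 12789} - - \frac{46834404}{4781} = \frac{1}{5} \cdot \frac{1}{12789} + \frac{46834404}{4781} = \frac{1}{63945} + \frac{46834404}{4781} = \frac{427832281223}{43674435}$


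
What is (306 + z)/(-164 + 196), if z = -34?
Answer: 17/2 ≈ 8.5000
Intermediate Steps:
(306 + z)/(-164 + 196) = (306 - 34)/(-164 + 196) = 272/32 = 272*(1/32) = 17/2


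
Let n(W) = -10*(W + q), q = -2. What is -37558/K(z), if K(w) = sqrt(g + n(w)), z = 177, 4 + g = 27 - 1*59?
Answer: 18779*I*sqrt(1786)/893 ≈ 888.71*I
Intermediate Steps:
n(W) = 20 - 10*W (n(W) = -10*(W - 2) = -10*(-2 + W) = 20 - 10*W)
g = -36 (g = -4 + (27 - 1*59) = -4 + (27 - 59) = -4 - 32 = -36)
K(w) = sqrt(-16 - 10*w) (K(w) = sqrt(-36 + (20 - 10*w)) = sqrt(-16 - 10*w))
-37558/K(z) = -37558/sqrt(-16 - 10*177) = -37558/sqrt(-16 - 1770) = -37558*(-I*sqrt(1786)/1786) = -(-18779)*I*sqrt(1786)/893 = 18779*I*sqrt(1786)/893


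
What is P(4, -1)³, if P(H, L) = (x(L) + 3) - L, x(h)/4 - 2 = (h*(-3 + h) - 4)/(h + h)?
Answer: 1728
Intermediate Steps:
x(h) = 8 + 2*(-4 + h*(-3 + h))/h (x(h) = 8 + 4*((h*(-3 + h) - 4)/(h + h)) = 8 + 4*((-4 + h*(-3 + h))/((2*h))) = 8 + 4*((-4 + h*(-3 + h))*(1/(2*h))) = 8 + 4*((-4 + h*(-3 + h))/(2*h)) = 8 + 2*(-4 + h*(-3 + h))/h)
P(H, L) = 5 + L - 8/L (P(H, L) = ((2 - 8/L + 2*L) + 3) - L = (5 - 8/L + 2*L) - L = 5 + L - 8/L)
P(4, -1)³ = (5 - 1 - 8/(-1))³ = (5 - 1 - 8*(-1))³ = (5 - 1 + 8)³ = 12³ = 1728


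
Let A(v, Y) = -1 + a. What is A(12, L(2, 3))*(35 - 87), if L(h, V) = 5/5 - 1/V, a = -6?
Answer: 364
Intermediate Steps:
L(h, V) = 1 - 1/V (L(h, V) = 5*(⅕) - 1/V = 1 - 1/V)
A(v, Y) = -7 (A(v, Y) = -1 - 6 = -7)
A(12, L(2, 3))*(35 - 87) = -7*(35 - 87) = -7*(-52) = 364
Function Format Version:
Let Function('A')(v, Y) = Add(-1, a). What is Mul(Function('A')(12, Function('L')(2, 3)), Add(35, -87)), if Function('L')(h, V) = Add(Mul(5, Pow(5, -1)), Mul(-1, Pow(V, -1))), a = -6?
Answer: 364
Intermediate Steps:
Function('L')(h, V) = Add(1, Mul(-1, Pow(V, -1))) (Function('L')(h, V) = Add(Mul(5, Rational(1, 5)), Mul(-1, Pow(V, -1))) = Add(1, Mul(-1, Pow(V, -1))))
Function('A')(v, Y) = -7 (Function('A')(v, Y) = Add(-1, -6) = -7)
Mul(Function('A')(12, Function('L')(2, 3)), Add(35, -87)) = Mul(-7, Add(35, -87)) = Mul(-7, -52) = 364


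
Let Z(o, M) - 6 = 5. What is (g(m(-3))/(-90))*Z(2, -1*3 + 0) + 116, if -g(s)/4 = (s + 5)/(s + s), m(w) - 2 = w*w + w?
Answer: 41903/360 ≈ 116.40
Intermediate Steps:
m(w) = 2 + w + w**2 (m(w) = 2 + (w*w + w) = 2 + (w**2 + w) = 2 + (w + w**2) = 2 + w + w**2)
g(s) = -2*(5 + s)/s (g(s) = -4*(s + 5)/(s + s) = -4*(5 + s)/(2*s) = -4*(5 + s)*1/(2*s) = -2*(5 + s)/s)
Z(o, M) = 11 (Z(o, M) = 6 + 5 = 11)
(g(m(-3))/(-90))*Z(2, -1*3 + 0) + 116 = ((-2 - 10/(2 - 3 + (-3)**2))/(-90))*11 + 116 = ((-2 - 10/(2 - 3 + 9))*(-1/90))*11 + 116 = ((-2 - 10/8)*(-1/90))*11 + 116 = ((-2 - 10*1/8)*(-1/90))*11 + 116 = ((-2 - 5/4)*(-1/90))*11 + 116 = -13/4*(-1/90)*11 + 116 = (13/360)*11 + 116 = 143/360 + 116 = 41903/360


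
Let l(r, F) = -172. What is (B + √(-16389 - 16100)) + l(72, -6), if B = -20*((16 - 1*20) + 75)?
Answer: -1592 + I*√32489 ≈ -1592.0 + 180.25*I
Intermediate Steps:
B = -1420 (B = -20*((16 - 20) + 75) = -20*(-4 + 75) = -20*71 = -1420)
(B + √(-16389 - 16100)) + l(72, -6) = (-1420 + √(-16389 - 16100)) - 172 = (-1420 + √(-32489)) - 172 = (-1420 + I*√32489) - 172 = -1592 + I*√32489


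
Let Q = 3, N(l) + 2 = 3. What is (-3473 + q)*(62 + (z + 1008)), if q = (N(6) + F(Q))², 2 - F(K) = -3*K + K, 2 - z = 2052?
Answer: 3324160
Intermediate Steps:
z = -2050 (z = 2 - 1*2052 = 2 - 2052 = -2050)
N(l) = 1 (N(l) = -2 + 3 = 1)
F(K) = 2 + 2*K (F(K) = 2 - (-3*K + K) = 2 - (-2)*K = 2 + 2*K)
q = 81 (q = (1 + (2 + 2*3))² = (1 + (2 + 6))² = (1 + 8)² = 9² = 81)
(-3473 + q)*(62 + (z + 1008)) = (-3473 + 81)*(62 + (-2050 + 1008)) = -3392*(62 - 1042) = -3392*(-980) = 3324160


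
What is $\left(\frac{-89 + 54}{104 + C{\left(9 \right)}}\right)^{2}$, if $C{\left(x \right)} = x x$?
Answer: $\frac{49}{1369} \approx 0.035793$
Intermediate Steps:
$C{\left(x \right)} = x^{2}$
$\left(\frac{-89 + 54}{104 + C{\left(9 \right)}}\right)^{2} = \left(\frac{-89 + 54}{104 + 9^{2}}\right)^{2} = \left(- \frac{35}{104 + 81}\right)^{2} = \left(- \frac{35}{185}\right)^{2} = \left(\left(-35\right) \frac{1}{185}\right)^{2} = \left(- \frac{7}{37}\right)^{2} = \frac{49}{1369}$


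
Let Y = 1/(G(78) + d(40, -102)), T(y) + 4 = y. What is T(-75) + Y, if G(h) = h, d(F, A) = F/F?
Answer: -6240/79 ≈ -78.987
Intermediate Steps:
d(F, A) = 1
T(y) = -4 + y
Y = 1/79 (Y = 1/(78 + 1) = 1/79 ≈ 0.012658)
T(-75) + Y = (-4 - 75) + 1/79 = -79 + 1/79 = -6240/79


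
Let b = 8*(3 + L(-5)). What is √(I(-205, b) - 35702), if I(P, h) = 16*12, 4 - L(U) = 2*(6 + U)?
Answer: I*√35510 ≈ 188.44*I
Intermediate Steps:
L(U) = -8 - 2*U (L(U) = 4 - 2*(6 + U) = 4 - (12 + 2*U) = 4 + (-12 - 2*U) = -8 - 2*U)
b = 40 (b = 8*(3 + (-8 - 2*(-5))) = 8*(3 + (-8 + 10)) = 8*(3 + 2) = 8*5 = 40)
I(P, h) = 192
√(I(-205, b) - 35702) = √(192 - 35702) = √(-35510) = I*√35510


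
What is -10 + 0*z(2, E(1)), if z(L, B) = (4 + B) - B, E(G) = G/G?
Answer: -10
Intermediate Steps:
E(G) = 1
z(L, B) = 4
-10 + 0*z(2, E(1)) = -10 + 0*4 = -10 + 0 = -10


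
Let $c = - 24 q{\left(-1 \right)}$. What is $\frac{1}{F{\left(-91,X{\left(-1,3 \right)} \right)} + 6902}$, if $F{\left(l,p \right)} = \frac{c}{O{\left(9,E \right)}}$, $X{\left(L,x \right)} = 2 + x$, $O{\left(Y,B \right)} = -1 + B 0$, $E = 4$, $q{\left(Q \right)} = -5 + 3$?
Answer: $\frac{1}{6854} \approx 0.0001459$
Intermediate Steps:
$q{\left(Q \right)} = -2$
$O{\left(Y,B \right)} = -1$ ($O{\left(Y,B \right)} = -1 + 0 = -1$)
$c = 48$ ($c = \left(-24\right) \left(-2\right) = 48$)
$F{\left(l,p \right)} = -48$ ($F{\left(l,p \right)} = \frac{48}{-1} = 48 \left(-1\right) = -48$)
$\frac{1}{F{\left(-91,X{\left(-1,3 \right)} \right)} + 6902} = \frac{1}{-48 + 6902} = \frac{1}{6854}$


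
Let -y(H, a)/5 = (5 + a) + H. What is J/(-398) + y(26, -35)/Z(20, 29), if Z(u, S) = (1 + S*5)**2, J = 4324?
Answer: -11520303/1060471 ≈ -10.863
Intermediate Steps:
y(H, a) = -25 - 5*H - 5*a (y(H, a) = -5*((5 + a) + H) = -5*(5 + H + a) = -25 - 5*H - 5*a)
Z(u, S) = (1 + 5*S)**2
J/(-398) + y(26, -35)/Z(20, 29) = 4324/(-398) + (-25 - 5*26 - 5*(-35))/((1 + 5*29)**2) = 4324*(-1/398) + (-25 - 130 + 175)/((1 + 145)**2) = -2162/199 + 20/(146**2) = -2162/199 + 20/21316 = -2162/199 + 20*(1/21316) = -2162/199 + 5/5329 = -11520303/1060471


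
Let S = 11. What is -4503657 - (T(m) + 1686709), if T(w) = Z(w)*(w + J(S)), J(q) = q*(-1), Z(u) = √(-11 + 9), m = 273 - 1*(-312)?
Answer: -6190366 - 574*I*√2 ≈ -6.1904e+6 - 811.76*I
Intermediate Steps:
m = 585 (m = 273 + 312 = 585)
Z(u) = I*√2 (Z(u) = √(-2) = I*√2)
J(q) = -q
T(w) = I*√2*(-11 + w) (T(w) = (I*√2)*(w - 1*11) = (I*√2)*(w - 11) = (I*√2)*(-11 + w) = I*√2*(-11 + w))
-4503657 - (T(m) + 1686709) = -4503657 - (I*√2*(-11 + 585) + 1686709) = -4503657 - (I*√2*574 + 1686709) = -4503657 - (574*I*√2 + 1686709) = -4503657 - (1686709 + 574*I*√2) = -4503657 + (-1686709 - 574*I*√2) = -6190366 - 574*I*√2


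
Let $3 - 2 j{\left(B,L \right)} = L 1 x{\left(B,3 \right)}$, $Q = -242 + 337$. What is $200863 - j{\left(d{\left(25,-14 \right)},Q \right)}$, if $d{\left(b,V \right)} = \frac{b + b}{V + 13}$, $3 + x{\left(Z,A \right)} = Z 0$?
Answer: $200719$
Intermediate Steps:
$x{\left(Z,A \right)} = -3$ ($x{\left(Z,A \right)} = -3 + Z 0 = -3 + 0 = -3$)
$d{\left(b,V \right)} = \frac{2 b}{13 + V}$
$Q = 95$
$j{\left(B,L \right)} = \frac{3}{2} + \frac{3 L}{2}$ ($j{\left(B,L \right)} = \frac{3}{2} - \frac{L 1 \left(-3\right)}{2} = \frac{3}{2} - \frac{L \left(-3\right)}{2} = \frac{3}{2} - \frac{\left(-3\right) L}{2} = \frac{3}{2} + \frac{3 L}{2}$)
$200863 - j{\left(d{\left(25,-14 \right)},Q \right)} = 200863 - \left(\frac{3}{2} + \frac{3}{2} \cdot 95\right) = 200863 - \left(\frac{3}{2} + \frac{285}{2}\right) = 200863 - 144 = 200719$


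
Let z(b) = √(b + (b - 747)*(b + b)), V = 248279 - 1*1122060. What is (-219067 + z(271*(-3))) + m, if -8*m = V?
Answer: -878755/8 + √2535747 ≈ -1.0825e+5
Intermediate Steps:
V = -873781 (V = 248279 - 1122060 = -873781)
z(b) = √(b + 2*b*(-747 + b)) (z(b) = √(b + (-747 + b)*(2*b)) = √(b + 2*b*(-747 + b)))
m = 873781/8 (m = -⅛*(-873781) = 873781/8 ≈ 1.0922e+5)
(-219067 + z(271*(-3))) + m = (-219067 + √((271*(-3))*(-1493 + 2*(271*(-3))))) + 873781/8 = (-219067 + √(-813*(-1493 + 2*(-813)))) + 873781/8 = (-219067 + √(-813*(-1493 - 1626))) + 873781/8 = (-219067 + √(-813*(-3119))) + 873781/8 = (-219067 + √2535747) + 873781/8 = -878755/8 + √2535747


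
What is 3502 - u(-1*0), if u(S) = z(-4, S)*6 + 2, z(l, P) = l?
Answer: 3524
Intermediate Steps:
u(S) = -22 (u(S) = -4*6 + 2 = -24 + 2 = -22)
3502 - u(-1*0) = 3502 - 1*(-22) = 3502 + 22 = 3524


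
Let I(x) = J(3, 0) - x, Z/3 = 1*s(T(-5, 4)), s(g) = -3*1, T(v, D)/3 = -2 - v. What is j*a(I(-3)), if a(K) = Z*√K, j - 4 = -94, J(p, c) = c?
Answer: 810*√3 ≈ 1403.0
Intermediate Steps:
T(v, D) = -6 - 3*v (T(v, D) = 3*(-2 - v) = -6 - 3*v)
s(g) = -3
Z = -9 (Z = 3*(1*(-3)) = 3*(-3) = -9)
I(x) = -x (I(x) = 0 - x = -x)
j = -90 (j = 4 - 94 = -90)
a(K) = -9*√K
j*a(I(-3)) = -(-810)*√(-1*(-3)) = -(-810)*√3 = 810*√3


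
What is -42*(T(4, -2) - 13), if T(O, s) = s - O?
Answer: 798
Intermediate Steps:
-42*(T(4, -2) - 13) = -42*((-2 - 1*4) - 13) = -42*((-2 - 4) - 13) = -42*(-6 - 13) = -42*(-19) = 798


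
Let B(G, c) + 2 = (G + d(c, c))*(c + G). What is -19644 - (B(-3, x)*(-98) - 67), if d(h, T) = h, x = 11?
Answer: -13501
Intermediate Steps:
B(G, c) = -2 + (G + c)² (B(G, c) = -2 + (G + c)*(c + G) = -2 + (G + c)*(G + c) = -2 + (G + c)²)
-19644 - (B(-3, x)*(-98) - 67) = -19644 - ((-2 + (-3)² + 11² + 2*(-3)*11)*(-98) - 67) = -19644 - ((-2 + 9 + 121 - 66)*(-98) - 67) = -19644 - (62*(-98) - 67) = -19644 - (-6076 - 67) = -19644 - 1*(-6143) = -19644 + 6143 = -13501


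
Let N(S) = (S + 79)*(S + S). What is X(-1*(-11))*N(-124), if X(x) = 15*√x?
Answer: 167400*√11 ≈ 5.5520e+5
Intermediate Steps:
N(S) = 2*S*(79 + S) (N(S) = (79 + S)*(2*S) = 2*S*(79 + S))
X(-1*(-11))*N(-124) = (15*√(-1*(-11)))*(2*(-124)*(79 - 124)) = (15*√11)*(2*(-124)*(-45)) = (15*√11)*11160 = 167400*√11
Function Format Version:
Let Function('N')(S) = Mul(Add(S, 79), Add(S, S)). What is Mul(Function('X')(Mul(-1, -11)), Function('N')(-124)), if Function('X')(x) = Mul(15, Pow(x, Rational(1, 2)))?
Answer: Mul(167400, Pow(11, Rational(1, 2))) ≈ 5.5520e+5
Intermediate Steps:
Function('N')(S) = Mul(2, S, Add(79, S)) (Function('N')(S) = Mul(Add(79, S), Mul(2, S)) = Mul(2, S, Add(79, S)))
Mul(Function('X')(Mul(-1, -11)), Function('N')(-124)) = Mul(Mul(15, Pow(Mul(-1, -11), Rational(1, 2))), Mul(2, -124, Add(79, -124))) = Mul(Mul(15, Pow(11, Rational(1, 2))), Mul(2, -124, -45)) = Mul(Mul(15, Pow(11, Rational(1, 2))), 11160) = Mul(167400, Pow(11, Rational(1, 2)))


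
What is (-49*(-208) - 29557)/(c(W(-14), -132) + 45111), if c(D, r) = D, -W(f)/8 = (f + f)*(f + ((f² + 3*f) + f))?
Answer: -1291/4889 ≈ -0.26406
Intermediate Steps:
W(f) = -16*f*(f² + 5*f) (W(f) = -8*(f + f)*(f + ((f² + 3*f) + f)) = -8*2*f*(f + (f² + 4*f)) = -8*2*f*(f² + 5*f) = -16*f*(f² + 5*f))
(-49*(-208) - 29557)/(c(W(-14), -132) + 45111) = (-49*(-208) - 29557)/(16*(-14)²*(-5 - 1*(-14)) + 45111) = (10192 - 29557)/(16*196*(-5 + 14) + 45111) = -19365/(16*196*9 + 45111) = -19365/(28224 + 45111) = -19365/73335 = -19365*1/73335 = -1291/4889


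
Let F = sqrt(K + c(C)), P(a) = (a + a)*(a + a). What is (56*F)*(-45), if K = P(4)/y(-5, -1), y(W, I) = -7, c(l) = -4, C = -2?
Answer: -720*I*sqrt(161) ≈ -9135.8*I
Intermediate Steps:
P(a) = 4*a**2 (P(a) = (2*a)*(2*a) = 4*a**2)
K = -64/7 (K = (4*4**2)/(-7) = (4*16)*(-1/7) = 64*(-1/7) = -64/7 ≈ -9.1429)
F = 2*I*sqrt(161)/7 (F = sqrt(-64/7 - 4) = sqrt(-92/7) = 2*I*sqrt(161)/7 ≈ 3.6253*I)
(56*F)*(-45) = (56*(2*I*sqrt(161)/7))*(-45) = (16*I*sqrt(161))*(-45) = -720*I*sqrt(161)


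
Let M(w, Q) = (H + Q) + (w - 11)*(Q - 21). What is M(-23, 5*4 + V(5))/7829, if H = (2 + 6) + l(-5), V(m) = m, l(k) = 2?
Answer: -101/7829 ≈ -0.012901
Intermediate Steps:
H = 10 (H = (2 + 6) + 2 = 8 + 2 = 10)
M(w, Q) = 10 + Q + (-21 + Q)*(-11 + w) (M(w, Q) = (10 + Q) + (w - 11)*(Q - 21) = (10 + Q) + (-11 + w)*(-21 + Q) = (10 + Q) + (-21 + Q)*(-11 + w) = 10 + Q + (-21 + Q)*(-11 + w))
M(-23, 5*4 + V(5))/7829 = (241 - 21*(-23) - 10*(5*4 + 5) + (5*4 + 5)*(-23))/7829 = (241 + 483 - 10*(20 + 5) + (20 + 5)*(-23))*(1/7829) = (241 + 483 - 10*25 + 25*(-23))*(1/7829) = (241 + 483 - 250 - 575)*(1/7829) = -101*1/7829 = -101/7829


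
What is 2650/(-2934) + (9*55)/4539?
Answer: -1762670/2219571 ≈ -0.79415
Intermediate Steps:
2650/(-2934) + (9*55)/4539 = 2650*(-1/2934) + 495*(1/4539) = -1325/1467 + 165/1513 = -1762670/2219571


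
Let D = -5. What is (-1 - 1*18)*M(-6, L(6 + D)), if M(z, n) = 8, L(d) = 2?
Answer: -152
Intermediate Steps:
(-1 - 1*18)*M(-6, L(6 + D)) = (-1 - 1*18)*8 = (-1 - 18)*8 = -19*8 = -152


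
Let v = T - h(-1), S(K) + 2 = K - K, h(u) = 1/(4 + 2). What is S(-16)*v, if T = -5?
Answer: 31/3 ≈ 10.333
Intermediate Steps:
h(u) = ⅙ (h(u) = 1/6 = ⅙)
S(K) = -2 (S(K) = -2 + (K - K) = -2 + 0 = -2)
v = -31/6 (v = -5 - 1*⅙ = -5 - ⅙ = -31/6 ≈ -5.1667)
S(-16)*v = -2*(-31/6) = 31/3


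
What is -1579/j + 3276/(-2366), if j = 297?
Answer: -25873/3861 ≈ -6.7011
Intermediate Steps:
-1579/j + 3276/(-2366) = -1579/297 + 3276/(-2366) = -1579*1/297 + 3276*(-1/2366) = -1579/297 - 18/13 = -25873/3861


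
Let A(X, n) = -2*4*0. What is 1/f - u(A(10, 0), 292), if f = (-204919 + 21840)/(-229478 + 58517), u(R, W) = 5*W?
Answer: -267124379/183079 ≈ -1459.1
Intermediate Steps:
A(X, n) = 0 (A(X, n) = -8*0 = 0)
f = 183079/170961 (f = -183079/(-170961) = -183079*(-1/170961) = 183079/170961 ≈ 1.0709)
1/f - u(A(10, 0), 292) = 1/(183079/170961) - 5*292 = 170961/183079 - 1*1460 = 170961/183079 - 1460 = -267124379/183079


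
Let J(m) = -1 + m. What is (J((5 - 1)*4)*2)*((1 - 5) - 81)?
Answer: -2550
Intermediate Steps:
(J((5 - 1)*4)*2)*((1 - 5) - 81) = ((-1 + (5 - 1)*4)*2)*((1 - 5) - 81) = ((-1 + 4*4)*2)*(-4 - 81) = ((-1 + 16)*2)*(-85) = (15*2)*(-85) = 30*(-85) = -2550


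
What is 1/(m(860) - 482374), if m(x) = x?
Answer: -1/481514 ≈ -2.0768e-6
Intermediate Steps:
1/(m(860) - 482374) = 1/(860 - 482374) = 1/(-481514) = -1/481514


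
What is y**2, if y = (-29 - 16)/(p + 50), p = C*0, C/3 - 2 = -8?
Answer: 81/100 ≈ 0.81000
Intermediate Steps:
C = -18 (C = 6 + 3*(-8) = 6 - 24 = -18)
p = 0 (p = -18*0 = 0)
y = -9/10 (y = (-29 - 16)/(0 + 50) = -45/50 = -45*1/50 = -9/10 ≈ -0.90000)
y**2 = (-9/10)**2 = 81/100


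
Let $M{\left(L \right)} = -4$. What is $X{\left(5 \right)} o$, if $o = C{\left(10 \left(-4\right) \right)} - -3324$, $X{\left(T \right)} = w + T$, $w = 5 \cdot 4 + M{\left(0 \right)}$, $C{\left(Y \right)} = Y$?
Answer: $68964$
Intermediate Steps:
$w = 16$ ($w = 5 \cdot 4 - 4 = 20 - 4 = 16$)
$X{\left(T \right)} = 16 + T$
$o = 3284$ ($o = 10 \left(-4\right) - -3324 = -40 + 3324 = 3284$)
$X{\left(5 \right)} o = \left(16 + 5\right) 3284 = 21 \cdot 3284 = 68964$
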